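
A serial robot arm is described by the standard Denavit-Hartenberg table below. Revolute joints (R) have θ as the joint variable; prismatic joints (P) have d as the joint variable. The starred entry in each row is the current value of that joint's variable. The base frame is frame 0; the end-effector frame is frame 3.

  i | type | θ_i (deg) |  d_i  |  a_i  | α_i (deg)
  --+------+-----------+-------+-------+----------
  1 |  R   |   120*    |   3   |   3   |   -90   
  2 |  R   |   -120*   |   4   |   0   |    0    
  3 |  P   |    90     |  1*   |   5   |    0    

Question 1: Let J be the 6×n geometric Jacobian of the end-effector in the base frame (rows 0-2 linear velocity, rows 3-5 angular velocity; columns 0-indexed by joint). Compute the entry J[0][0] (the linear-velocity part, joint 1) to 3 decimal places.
-3.848

axis z_0 = ẑ; lever o_n−o_0 = (-7.9952,3.8481,5.5000)
cross product → J_v[:, 0] = (-3.8481,-7.9952,0.0000)
J_ω[:, 0] = z_0
entry J[0][0] = -3.8481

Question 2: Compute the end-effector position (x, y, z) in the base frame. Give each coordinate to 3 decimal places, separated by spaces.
-7.995 3.848 5.500

after link 1: o_1 = (-1.5000, 2.5981, 3.0000)
after link 2: o_2 = (-4.9641, 0.5981, 3.0000)
after link 3: o_3 = (-7.9952, 3.8481, 5.5000)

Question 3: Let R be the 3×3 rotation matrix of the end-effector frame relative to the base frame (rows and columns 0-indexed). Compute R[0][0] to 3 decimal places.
End-effector x-axis (col 0 of R) = (-0.4330,0.7500,0.5000)
R[0][0] = -0.4330

-0.433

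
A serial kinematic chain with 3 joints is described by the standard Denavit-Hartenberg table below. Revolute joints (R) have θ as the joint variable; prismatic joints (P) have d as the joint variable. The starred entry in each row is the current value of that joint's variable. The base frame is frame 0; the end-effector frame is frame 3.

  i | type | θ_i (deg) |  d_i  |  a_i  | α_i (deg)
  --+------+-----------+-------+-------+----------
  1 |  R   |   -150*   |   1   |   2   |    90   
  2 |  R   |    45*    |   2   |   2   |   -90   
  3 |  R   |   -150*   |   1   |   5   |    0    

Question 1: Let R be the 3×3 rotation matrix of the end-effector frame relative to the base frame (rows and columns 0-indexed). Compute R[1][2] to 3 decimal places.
End-effector z-axis (col 2 of R) = (0.6124,0.3536,0.7071)
R[1][2] = 0.3536

0.354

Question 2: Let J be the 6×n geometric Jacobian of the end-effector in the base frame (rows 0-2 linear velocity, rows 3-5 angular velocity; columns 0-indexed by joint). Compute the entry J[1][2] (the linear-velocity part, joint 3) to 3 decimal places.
2.866

axis z_2 = (0.6124,0.3536,0.7071); lever o_n−o_2 = (2.0140,4.0495,-2.3548)
cross product → J_v[:, 2] = (-3.6960,2.8661,1.7678)
J_ω[:, 2] = z_2
entry J[1][2] = 2.8661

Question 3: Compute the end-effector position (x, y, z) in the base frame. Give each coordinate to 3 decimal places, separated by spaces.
-1.943 4.074 0.059

after link 1: o_1 = (-1.7321, -1.0000, 1.0000)
after link 2: o_2 = (-3.9568, 0.0249, 2.4142)
after link 3: o_3 = (-1.9428, 4.0745, 0.0595)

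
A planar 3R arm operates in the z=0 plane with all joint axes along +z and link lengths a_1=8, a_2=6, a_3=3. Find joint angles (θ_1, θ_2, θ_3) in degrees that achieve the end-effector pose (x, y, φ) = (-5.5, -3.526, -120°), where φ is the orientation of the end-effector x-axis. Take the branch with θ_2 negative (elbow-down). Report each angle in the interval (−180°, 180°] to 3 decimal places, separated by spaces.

wrist centre = target − a_3·(cos φ, sin φ) = (-4.0000, -0.9279)
cos θ_2 = (16.8610−8²−6²)/(2·8·6) = -0.8660; θ_2 = -150.0006° (elbow-down)
β = atan2(-0.9279,-4.0000) = -166.9395°; ψ = atan2(-2.9999,2.8038) = -46.9355°
θ_1 = β − ψ = -120.0040°
θ_3 = φ − θ_1 − θ_2 = 150.0046° (wrapped to (-180°,180°])

-120.004 -150.001 150.005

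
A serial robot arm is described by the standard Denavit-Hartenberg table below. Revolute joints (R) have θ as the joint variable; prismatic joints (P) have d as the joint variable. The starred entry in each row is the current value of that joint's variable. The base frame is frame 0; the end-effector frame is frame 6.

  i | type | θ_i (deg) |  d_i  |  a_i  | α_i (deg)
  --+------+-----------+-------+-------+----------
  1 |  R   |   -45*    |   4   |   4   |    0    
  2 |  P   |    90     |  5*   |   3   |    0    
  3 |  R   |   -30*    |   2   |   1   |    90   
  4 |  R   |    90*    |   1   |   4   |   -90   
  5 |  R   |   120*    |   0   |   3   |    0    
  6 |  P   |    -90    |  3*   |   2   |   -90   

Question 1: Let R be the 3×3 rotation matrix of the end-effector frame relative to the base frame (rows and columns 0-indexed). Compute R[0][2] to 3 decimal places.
-0.224

End-effector z-axis (col 2 of R) = (-0.2241,0.8365,-0.5000)
R[0][2] = -0.2241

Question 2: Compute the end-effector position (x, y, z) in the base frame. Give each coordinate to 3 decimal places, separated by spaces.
after link 1: o_1 = (2.8284, -2.8284, 4.0000)
after link 2: o_2 = (4.9497, -0.7071, 9.0000)
after link 3: o_3 = (5.9157, -0.4483, 11.0000)
after link 4: o_4 = (6.1745, -1.4142, 15.0000)
after link 5: o_5 = (5.5021, 1.0953, 13.5000)
after link 6: o_6 = (2.3455, 1.2848, 15.2321)

2.345 1.285 15.232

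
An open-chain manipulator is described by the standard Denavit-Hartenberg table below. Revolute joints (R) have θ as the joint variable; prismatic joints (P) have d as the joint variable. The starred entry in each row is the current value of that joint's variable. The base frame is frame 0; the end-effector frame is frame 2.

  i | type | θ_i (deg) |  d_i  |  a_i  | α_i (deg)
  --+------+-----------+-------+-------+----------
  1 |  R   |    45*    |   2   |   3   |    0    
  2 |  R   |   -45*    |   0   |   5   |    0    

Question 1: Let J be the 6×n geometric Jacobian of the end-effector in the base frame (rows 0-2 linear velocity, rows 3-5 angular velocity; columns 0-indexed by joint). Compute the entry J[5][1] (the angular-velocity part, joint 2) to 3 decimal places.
axis z_1 = (0.0000,0.0000,1.0000); lever o_n−o_1 = (5.0000,0.0000,0.0000)
cross product → J_v[:, 1] = (0.0000,5.0000,0.0000)
J_ω[:, 1] = z_1
entry J[5][1] = 1.0000

1.000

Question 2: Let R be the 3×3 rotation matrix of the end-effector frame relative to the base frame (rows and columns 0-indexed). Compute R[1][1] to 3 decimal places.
End-effector y-axis (col 1 of R) = (0.0000,1.0000,0.0000)
R[1][1] = 1.0000

1.000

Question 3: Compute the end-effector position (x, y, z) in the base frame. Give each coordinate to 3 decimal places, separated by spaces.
after link 1: o_1 = (2.1213, 2.1213, 2.0000)
after link 2: o_2 = (7.1213, 2.1213, 2.0000)

7.121 2.121 2.000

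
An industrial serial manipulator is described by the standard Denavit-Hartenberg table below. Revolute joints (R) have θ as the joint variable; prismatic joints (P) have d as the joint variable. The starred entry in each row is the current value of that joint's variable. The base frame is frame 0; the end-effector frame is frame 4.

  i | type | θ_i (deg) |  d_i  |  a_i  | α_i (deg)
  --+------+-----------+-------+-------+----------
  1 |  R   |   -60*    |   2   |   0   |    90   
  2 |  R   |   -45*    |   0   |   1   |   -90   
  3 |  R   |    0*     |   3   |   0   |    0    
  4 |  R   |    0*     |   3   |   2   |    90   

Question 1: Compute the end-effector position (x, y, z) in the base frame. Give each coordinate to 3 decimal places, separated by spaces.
after link 1: o_1 = (0.0000, 0.0000, 2.0000)
after link 2: o_2 = (0.3536, -0.6124, 1.2929)
after link 3: o_3 = (1.4142, -2.4495, 3.4142)
after link 4: o_4 = (3.1820, -5.5114, 4.1213)

3.182 -5.511 4.121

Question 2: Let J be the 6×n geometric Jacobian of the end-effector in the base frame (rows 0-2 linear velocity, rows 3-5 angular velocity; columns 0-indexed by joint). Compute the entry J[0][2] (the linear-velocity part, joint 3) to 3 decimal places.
1.732

axis z_2 = (0.3536,-0.6124,0.7071); lever o_n−o_2 = (2.8284,-4.8990,2.8284)
cross product → J_v[:, 2] = (1.7321,1.0000,0.0000)
J_ω[:, 2] = z_2
entry J[0][2] = 1.7321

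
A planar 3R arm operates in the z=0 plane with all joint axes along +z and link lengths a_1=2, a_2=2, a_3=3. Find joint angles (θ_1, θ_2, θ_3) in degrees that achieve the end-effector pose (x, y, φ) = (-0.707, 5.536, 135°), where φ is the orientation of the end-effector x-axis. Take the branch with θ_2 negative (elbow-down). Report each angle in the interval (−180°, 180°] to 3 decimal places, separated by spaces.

89.984 -44.965 89.981

wrist centre = target − a_3·(cos φ, sin φ) = (1.4143, 3.4147)
cos θ_2 = (13.6603−2²−2²)/(2·2·2) = 0.7075; θ_2 = -44.9647° (elbow-down)
β = atan2(3.4147,1.4143) = 67.5012°; ψ = atan2(-1.4133,3.4151) = -22.4823°
θ_1 = β − ψ = 89.9836°
θ_3 = φ − θ_1 − θ_2 = 89.9811° (wrapped to (-180°,180°])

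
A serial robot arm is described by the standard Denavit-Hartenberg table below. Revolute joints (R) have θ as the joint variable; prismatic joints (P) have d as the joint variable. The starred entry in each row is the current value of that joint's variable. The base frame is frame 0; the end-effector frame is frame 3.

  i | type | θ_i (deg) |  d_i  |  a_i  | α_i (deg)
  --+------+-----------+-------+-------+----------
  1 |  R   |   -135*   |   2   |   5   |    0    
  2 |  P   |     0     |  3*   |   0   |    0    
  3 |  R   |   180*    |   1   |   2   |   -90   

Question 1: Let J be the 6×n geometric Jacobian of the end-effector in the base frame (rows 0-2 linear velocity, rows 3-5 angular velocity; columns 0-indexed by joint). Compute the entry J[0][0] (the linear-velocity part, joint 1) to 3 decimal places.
axis z_0 = ẑ; lever o_n−o_0 = (-2.1213,-2.1213,6.0000)
cross product → J_v[:, 0] = (2.1213,-2.1213,0.0000)
J_ω[:, 0] = z_0
entry J[0][0] = 2.1213

2.121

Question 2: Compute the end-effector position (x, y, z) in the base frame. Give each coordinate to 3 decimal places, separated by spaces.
after link 1: o_1 = (-3.5355, -3.5355, 2.0000)
after link 2: o_2 = (-3.5355, -3.5355, 5.0000)
after link 3: o_3 = (-2.1213, -2.1213, 6.0000)

-2.121 -2.121 6.000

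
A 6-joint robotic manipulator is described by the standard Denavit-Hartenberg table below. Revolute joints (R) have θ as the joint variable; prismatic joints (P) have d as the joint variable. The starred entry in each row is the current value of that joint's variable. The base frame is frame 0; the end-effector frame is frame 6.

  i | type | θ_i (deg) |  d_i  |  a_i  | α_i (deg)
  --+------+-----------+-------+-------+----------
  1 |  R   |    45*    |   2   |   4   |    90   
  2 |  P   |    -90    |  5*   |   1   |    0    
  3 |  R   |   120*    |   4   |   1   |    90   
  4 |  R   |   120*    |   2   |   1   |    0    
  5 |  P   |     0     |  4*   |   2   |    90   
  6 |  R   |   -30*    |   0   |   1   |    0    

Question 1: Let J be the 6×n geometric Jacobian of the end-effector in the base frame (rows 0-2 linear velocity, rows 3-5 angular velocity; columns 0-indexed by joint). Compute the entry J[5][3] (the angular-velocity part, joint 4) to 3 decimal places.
-0.866

axis z_3 = (0.3536,0.3536,-0.8660); lever o_n−o_3 = (3.1283,-1.6066,-5.7296)
cross product → J_v[:, 3] = (-3.4171,-0.6834,-1.6740)
J_ω[:, 3] = z_3
entry J[5][3] = -0.8660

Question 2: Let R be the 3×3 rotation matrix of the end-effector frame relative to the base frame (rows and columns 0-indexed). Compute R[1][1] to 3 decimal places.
End-effector y-axis (col 1 of R) = (0.4593,-0.1531,-0.8750)
R[1][1] = -0.1531

-0.153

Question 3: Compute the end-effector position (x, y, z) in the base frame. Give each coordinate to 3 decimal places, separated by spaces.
after link 1: o_1 = (2.8284, 2.8284, 2.0000)
after link 2: o_2 = (6.3640, -0.7071, 1.0000)
after link 3: o_3 = (9.8048, -2.9232, 1.5000)
after link 4: o_4 = (10.8181, -3.1346, -0.4821)
after link 5: o_5 = (12.8446, -3.5575, -4.4462)
after link 6: o_6 = (12.9330, -4.5298, -4.2296)

12.933 -4.530 -4.230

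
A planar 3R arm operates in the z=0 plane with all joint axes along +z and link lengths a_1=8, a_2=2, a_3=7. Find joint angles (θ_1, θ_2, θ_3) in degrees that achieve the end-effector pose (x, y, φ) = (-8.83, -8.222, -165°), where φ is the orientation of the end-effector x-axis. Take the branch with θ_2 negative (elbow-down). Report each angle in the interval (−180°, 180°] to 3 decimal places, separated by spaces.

-95.766 -135.006 65.772

wrist centre = target − a_3·(cos φ, sin φ) = (-2.0685, -6.4103)
cos θ_2 = (45.3703−8²−2²)/(2·8·2) = -0.7072; θ_2 = -135.0058° (elbow-down)
β = atan2(-6.4103,-2.0685) = -107.8843°; ψ = atan2(-1.4141,6.5856) = -12.1186°
θ_1 = β − ψ = -95.7657°
θ_3 = φ − θ_1 − θ_2 = 65.7715° (wrapped to (-180°,180°])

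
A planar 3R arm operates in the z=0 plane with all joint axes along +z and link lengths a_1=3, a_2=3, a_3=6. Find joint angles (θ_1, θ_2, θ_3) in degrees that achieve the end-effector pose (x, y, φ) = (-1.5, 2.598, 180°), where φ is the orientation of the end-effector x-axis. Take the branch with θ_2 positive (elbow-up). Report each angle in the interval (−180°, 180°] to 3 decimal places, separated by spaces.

wrist centre = target − a_3·(cos φ, sin φ) = (4.5000, 2.5980)
cos θ_2 = (26.9996−3²−3²)/(2·3·3) = 0.5000; θ_2 = 60.0015° (elbow-up)
β = atan2(2.5980,4.5000) = 29.9993°; ψ = atan2(2.5981,4.4999) = 30.0007°
θ_1 = β − ψ = -0.0015°
θ_3 = φ − θ_1 − θ_2 = 120.0000° (wrapped to (-180°,180°])

-0.001 60.001 120.000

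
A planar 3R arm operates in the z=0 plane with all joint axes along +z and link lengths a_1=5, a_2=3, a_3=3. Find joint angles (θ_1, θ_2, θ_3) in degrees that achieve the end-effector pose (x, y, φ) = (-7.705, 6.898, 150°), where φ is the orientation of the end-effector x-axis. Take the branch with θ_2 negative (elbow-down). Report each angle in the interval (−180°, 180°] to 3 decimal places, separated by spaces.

149.995 -44.984 44.989

wrist centre = target − a_3·(cos φ, sin φ) = (-5.1069, 5.3980)
cos θ_2 = (55.2191−5²−3²)/(2·5·3) = 0.7073; θ_2 = -44.9841° (elbow-down)
β = atan2(5.3980,-5.1069) = 133.4128°; ψ = atan2(-2.1207,7.1219) = -16.5823°
θ_1 = β − ψ = 149.9951°
θ_3 = φ − θ_1 − θ_2 = 44.9890° (wrapped to (-180°,180°])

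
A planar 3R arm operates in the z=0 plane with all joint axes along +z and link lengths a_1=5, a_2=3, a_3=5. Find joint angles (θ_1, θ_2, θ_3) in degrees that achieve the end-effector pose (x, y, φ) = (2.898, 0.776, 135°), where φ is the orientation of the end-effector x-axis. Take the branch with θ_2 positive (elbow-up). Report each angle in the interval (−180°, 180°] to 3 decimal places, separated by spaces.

wrist centre = target − a_3·(cos φ, sin φ) = (6.4335, -2.7595)
cos θ_2 = (49.0054−5²−3²)/(2·5·3) = 0.5002; θ_2 = 59.9881° (elbow-up)
β = atan2(-2.7595,6.4335) = -23.2159°; ψ = atan2(2.5978,6.5005) = 21.7828°
θ_1 = β − ψ = -44.9987°
θ_3 = φ − θ_1 − θ_2 = 120.0106° (wrapped to (-180°,180°])

-44.999 59.988 120.011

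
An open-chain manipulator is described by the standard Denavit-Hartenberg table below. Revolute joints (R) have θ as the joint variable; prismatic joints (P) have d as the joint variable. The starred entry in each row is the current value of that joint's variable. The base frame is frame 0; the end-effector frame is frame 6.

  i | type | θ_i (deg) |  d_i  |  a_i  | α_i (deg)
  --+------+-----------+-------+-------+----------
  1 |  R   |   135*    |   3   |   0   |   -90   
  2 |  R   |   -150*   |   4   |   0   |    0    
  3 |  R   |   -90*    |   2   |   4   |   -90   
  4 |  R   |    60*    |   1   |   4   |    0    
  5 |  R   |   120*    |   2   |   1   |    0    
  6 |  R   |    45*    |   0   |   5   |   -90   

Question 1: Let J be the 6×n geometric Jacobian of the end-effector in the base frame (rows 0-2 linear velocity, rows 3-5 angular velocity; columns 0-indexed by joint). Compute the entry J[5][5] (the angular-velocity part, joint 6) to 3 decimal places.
axis z_5 = (0.6124,-0.6124,0.5000); lever o_n−o_5 = (-3.7500,-1.2500,3.0619)
cross product → J_v[:, 5] = (-1.2500,-3.7500,-3.0619)
J_ω[:, 5] = z_5
entry J[5][5] = 0.5000

0.500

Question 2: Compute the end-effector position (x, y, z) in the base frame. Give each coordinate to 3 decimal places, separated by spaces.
after link 1: o_1 = (0.0000, 0.0000, 3.0000)
after link 2: o_2 = (-2.8284, -2.8284, 3.0000)
after link 3: o_3 = (-2.8284, -5.6569, -0.4641)
after link 4: o_4 = (0.9405, -4.5268, -1.6962)
after link 5: o_5 = (1.8117, -5.3980, 0.1699)
after link 6: o_6 = (-1.9383, -6.6480, 3.2317)

-1.938 -6.648 3.232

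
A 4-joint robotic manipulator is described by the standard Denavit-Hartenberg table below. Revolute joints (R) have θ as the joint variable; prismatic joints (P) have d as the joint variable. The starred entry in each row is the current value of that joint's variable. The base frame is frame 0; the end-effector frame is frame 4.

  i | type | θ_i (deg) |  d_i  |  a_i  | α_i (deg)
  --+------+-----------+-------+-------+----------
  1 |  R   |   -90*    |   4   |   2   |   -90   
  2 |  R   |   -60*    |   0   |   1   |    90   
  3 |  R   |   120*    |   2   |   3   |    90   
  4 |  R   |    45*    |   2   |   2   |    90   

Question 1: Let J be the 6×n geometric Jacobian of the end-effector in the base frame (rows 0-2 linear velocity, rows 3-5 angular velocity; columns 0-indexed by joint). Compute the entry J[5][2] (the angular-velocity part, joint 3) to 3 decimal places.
0.500

axis z_2 = (-0.0000,0.8660,0.5000); lever o_n−o_2 = (4.8228,3.1943,1.2957)
cross product → J_v[:, 2] = (-0.4751,2.4114,-4.1767)
J_ω[:, 2] = z_2
entry J[5][2] = 0.5000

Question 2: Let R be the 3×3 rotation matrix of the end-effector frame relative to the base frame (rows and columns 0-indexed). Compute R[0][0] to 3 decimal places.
End-effector x-axis (col 0 of R) = (0.6124,0.7891,0.0474)
R[0][0] = 0.6124

0.612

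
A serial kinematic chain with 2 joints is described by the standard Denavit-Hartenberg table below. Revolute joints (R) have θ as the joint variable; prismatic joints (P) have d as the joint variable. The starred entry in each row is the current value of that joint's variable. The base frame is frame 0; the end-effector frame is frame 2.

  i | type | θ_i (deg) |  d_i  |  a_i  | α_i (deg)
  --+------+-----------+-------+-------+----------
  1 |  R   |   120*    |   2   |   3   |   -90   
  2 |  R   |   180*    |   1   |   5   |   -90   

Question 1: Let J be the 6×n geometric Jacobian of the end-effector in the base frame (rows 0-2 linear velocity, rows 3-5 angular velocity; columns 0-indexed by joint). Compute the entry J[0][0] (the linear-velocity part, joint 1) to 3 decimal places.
2.232

axis z_0 = ẑ; lever o_n−o_0 = (0.1340,-2.2321,2.0000)
cross product → J_v[:, 0] = (2.2321,0.1340,-0.0000)
J_ω[:, 0] = z_0
entry J[0][0] = 2.2321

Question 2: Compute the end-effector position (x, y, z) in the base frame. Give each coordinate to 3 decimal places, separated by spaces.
0.134 -2.232 2.000

after link 1: o_1 = (-1.5000, 2.5981, 2.0000)
after link 2: o_2 = (0.1340, -2.2321, 2.0000)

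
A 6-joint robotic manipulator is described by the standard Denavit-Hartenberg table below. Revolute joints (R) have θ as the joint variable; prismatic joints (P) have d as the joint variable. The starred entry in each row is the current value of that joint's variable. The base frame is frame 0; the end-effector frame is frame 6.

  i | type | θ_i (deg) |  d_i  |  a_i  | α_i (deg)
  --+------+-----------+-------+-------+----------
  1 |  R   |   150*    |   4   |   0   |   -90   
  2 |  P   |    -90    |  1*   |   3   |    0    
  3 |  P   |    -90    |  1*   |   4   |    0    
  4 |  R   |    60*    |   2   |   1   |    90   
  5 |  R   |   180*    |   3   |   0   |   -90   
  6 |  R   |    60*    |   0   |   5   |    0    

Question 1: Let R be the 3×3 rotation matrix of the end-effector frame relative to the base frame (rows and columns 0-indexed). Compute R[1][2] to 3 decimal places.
0.866

End-effector z-axis (col 2 of R) = (0.5000,0.8660,-0.0000)
R[1][2] = 0.8660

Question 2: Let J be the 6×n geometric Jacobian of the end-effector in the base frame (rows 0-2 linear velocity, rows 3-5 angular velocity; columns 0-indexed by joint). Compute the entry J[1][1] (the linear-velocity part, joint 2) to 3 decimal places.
prismatic axis z_1 = (-0.5000,-0.8660,0.0000)
J_v[:, 1] = z_1; J_ω[:, 1] = (0,0,0)
entry J[1][1] = -0.8660

-0.866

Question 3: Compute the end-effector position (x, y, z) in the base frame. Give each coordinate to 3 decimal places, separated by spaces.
-0.183 -4.513 6.366

after link 1: o_1 = (0.0000, 0.0000, 4.0000)
after link 2: o_2 = (-0.5000, -0.8660, 7.0000)
after link 3: o_3 = (2.4641, -3.7321, 7.0000)
after link 4: o_4 = (1.8971, -5.7141, 7.8660)
after link 5: o_5 = (4.1471, -7.0131, 6.3660)
after link 6: o_6 = (-0.1830, -4.5131, 6.3660)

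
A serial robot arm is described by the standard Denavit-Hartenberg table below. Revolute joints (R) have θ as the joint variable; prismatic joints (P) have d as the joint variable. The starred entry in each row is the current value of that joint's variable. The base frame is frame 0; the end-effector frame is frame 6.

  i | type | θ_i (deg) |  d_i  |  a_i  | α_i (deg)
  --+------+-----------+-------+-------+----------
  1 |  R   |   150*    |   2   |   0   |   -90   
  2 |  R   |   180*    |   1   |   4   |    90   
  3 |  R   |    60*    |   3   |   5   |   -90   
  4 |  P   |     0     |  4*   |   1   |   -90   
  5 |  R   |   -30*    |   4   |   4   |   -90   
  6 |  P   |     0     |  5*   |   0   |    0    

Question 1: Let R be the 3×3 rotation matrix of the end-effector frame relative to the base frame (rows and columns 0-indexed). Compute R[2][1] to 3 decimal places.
End-effector y-axis (col 1 of R) = (0.0000,-0.0000,-1.0000)
R[2][1] = -1.0000

-1.000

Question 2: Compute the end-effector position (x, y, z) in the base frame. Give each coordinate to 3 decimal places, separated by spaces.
after link 1: o_1 = (0.0000, 0.0000, 2.0000)
after link 2: o_2 = (2.9641, -2.8660, 2.0000)
after link 3: o_3 = (2.9641, -7.8660, -1.0000)
after link 4: o_4 = (-1.0359, -8.8660, -1.0000)
after link 5: o_5 = (-3.0359, -12.3301, 3.0000)
after link 6: o_6 = (1.2942, -14.8301, 3.0000)

1.294 -14.830 3.000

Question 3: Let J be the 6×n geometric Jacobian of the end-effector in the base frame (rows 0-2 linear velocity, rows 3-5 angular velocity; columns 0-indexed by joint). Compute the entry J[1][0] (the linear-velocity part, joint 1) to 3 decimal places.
1.294

axis z_0 = ẑ; lever o_n−o_0 = (1.2942,-14.8301,3.0000)
cross product → J_v[:, 0] = (14.8301,1.2942,-0.0000)
J_ω[:, 0] = z_0
entry J[1][0] = 1.2942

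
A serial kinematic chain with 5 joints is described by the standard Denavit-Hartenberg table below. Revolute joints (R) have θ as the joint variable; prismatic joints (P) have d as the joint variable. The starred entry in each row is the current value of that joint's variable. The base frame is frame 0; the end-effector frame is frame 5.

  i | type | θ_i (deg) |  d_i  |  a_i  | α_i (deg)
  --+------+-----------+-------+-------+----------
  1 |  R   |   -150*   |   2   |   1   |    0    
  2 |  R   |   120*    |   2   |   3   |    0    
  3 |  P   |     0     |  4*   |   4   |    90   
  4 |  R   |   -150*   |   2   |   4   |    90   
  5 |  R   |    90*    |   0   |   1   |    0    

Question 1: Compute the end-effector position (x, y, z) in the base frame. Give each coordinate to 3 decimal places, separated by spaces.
0.696 -4.866 6.000

after link 1: o_1 = (-0.8660, -0.5000, 2.0000)
after link 2: o_2 = (1.7321, -2.0000, 4.0000)
after link 3: o_3 = (5.1962, -4.0000, 8.0000)
after link 4: o_4 = (1.1962, -4.0000, 6.0000)
after link 5: o_5 = (0.6962, -4.8660, 6.0000)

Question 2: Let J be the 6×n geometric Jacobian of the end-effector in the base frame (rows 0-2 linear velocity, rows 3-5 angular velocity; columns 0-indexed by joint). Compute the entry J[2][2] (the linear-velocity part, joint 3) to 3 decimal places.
prismatic axis z_2 = (0.0000,0.0000,1.0000)
J_v[:, 2] = z_2; J_ω[:, 2] = (0,0,0)
entry J[2][2] = 1.0000

1.000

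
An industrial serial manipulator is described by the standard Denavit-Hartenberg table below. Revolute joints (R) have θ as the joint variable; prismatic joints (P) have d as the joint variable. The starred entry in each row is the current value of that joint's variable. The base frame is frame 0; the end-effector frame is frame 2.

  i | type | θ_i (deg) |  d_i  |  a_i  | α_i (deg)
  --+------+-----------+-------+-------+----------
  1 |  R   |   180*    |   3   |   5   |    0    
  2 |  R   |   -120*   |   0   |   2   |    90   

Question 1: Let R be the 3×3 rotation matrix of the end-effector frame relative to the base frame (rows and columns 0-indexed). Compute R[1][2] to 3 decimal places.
-0.500

End-effector z-axis (col 2 of R) = (0.8660,-0.5000,0.0000)
R[1][2] = -0.5000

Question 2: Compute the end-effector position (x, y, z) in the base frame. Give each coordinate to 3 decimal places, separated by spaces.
after link 1: o_1 = (-5.0000, 0.0000, 3.0000)
after link 2: o_2 = (-4.0000, 1.7321, 3.0000)

-4.000 1.732 3.000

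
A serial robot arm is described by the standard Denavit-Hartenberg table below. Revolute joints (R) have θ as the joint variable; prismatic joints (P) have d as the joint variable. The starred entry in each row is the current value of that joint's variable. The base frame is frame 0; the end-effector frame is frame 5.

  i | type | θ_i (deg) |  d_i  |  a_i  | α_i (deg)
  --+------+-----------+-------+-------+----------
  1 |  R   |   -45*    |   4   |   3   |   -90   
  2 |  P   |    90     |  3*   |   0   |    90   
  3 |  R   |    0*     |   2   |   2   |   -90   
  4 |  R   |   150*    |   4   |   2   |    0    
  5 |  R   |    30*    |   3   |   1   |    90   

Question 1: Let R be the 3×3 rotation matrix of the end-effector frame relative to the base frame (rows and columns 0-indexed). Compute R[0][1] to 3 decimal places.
0.707

End-effector y-axis (col 1 of R) = (0.7071,0.7071,0.0000)
R[0][1] = 0.7071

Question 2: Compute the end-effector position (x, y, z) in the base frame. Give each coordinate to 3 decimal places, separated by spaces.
after link 1: o_1 = (2.1213, -2.1213, 4.0000)
after link 2: o_2 = (4.2426, 0.0000, 4.0000)
after link 3: o_3 = (5.6569, -1.4142, 2.0000)
after link 4: o_4 = (7.7782, 2.1213, 3.7321)
after link 5: o_5 = (9.8995, 4.2426, 4.7321)

9.899 4.243 4.732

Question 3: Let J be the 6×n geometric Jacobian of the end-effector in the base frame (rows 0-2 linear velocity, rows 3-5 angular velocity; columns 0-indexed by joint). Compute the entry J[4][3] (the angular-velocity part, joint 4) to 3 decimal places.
axis z_3 = (0.7071,0.7071,0.0000); lever o_n−o_3 = (4.2426,5.6569,2.7321)
cross product → J_v[:, 3] = (1.9319,-1.9319,1.0000)
J_ω[:, 3] = z_3
entry J[4][3] = 0.7071

0.707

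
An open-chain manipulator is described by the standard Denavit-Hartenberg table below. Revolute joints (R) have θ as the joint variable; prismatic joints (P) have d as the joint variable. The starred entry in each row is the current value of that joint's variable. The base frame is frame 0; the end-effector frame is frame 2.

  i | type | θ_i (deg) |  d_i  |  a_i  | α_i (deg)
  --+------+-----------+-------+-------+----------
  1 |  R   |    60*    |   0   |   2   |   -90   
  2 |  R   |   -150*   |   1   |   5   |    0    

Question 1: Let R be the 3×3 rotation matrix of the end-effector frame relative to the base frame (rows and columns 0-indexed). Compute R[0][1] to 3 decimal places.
0.250

End-effector y-axis (col 1 of R) = (0.2500,0.4330,0.8660)
R[0][1] = 0.2500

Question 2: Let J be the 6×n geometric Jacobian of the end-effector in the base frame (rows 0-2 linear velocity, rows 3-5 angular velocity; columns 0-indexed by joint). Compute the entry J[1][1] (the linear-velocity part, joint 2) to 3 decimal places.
axis z_1 = (-0.8660,0.5000,0.0000); lever o_n−o_1 = (-3.0311,-3.2500,2.5000)
cross product → J_v[:, 1] = (1.2500,2.1651,4.3301)
J_ω[:, 1] = z_1
entry J[1][1] = 2.1651

2.165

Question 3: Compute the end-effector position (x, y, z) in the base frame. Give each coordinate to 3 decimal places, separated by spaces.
-2.031 -1.518 2.500

after link 1: o_1 = (1.0000, 1.7321, 0.0000)
after link 2: o_2 = (-2.0311, -1.5179, 2.5000)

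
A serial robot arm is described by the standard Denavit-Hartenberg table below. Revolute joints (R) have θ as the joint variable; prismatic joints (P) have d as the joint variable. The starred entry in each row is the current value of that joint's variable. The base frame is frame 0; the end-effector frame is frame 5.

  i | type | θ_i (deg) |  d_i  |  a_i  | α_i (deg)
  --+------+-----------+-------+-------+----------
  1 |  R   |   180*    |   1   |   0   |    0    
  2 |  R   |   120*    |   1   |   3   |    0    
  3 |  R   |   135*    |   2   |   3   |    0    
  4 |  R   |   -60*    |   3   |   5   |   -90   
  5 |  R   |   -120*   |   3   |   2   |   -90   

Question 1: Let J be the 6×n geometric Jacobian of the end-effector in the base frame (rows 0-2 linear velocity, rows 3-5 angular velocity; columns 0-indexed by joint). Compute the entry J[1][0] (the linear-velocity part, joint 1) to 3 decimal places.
axis z_0 = ẑ; lever o_n−o_0 = (5.3637,4.2328,8.7321)
cross product → J_v[:, 0] = (-4.2328,5.3637,0.0000)
J_ω[:, 0] = z_0
entry J[1][0] = 5.3637

5.364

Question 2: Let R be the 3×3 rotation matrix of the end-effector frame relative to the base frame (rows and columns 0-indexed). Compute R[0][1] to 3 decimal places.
End-effector y-axis (col 1 of R) = (0.2588,-0.9659,-0.0000)
R[0][1] = 0.2588

0.259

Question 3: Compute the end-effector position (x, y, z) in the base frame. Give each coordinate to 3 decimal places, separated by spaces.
5.364 4.233 8.732

after link 1: o_1 = (0.0000, 0.0000, 1.0000)
after link 2: o_2 = (1.5000, -2.5981, 2.0000)
after link 3: o_3 = (2.2765, 0.2997, 4.0000)
after link 4: o_4 = (7.1061, 1.5938, 7.0000)
after link 5: o_5 = (5.3637, 4.2328, 8.7321)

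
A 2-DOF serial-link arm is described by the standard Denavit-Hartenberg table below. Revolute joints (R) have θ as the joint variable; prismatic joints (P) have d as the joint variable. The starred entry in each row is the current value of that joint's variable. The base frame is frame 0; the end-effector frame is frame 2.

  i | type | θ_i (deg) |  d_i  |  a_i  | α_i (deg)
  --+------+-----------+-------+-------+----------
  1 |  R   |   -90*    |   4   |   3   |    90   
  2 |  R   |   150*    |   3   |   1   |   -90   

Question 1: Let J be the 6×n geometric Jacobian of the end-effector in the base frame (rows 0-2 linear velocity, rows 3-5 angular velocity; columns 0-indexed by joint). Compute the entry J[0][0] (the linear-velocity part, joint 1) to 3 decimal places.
2.134

axis z_0 = ẑ; lever o_n−o_0 = (-3.0000,-2.1340,4.5000)
cross product → J_v[:, 0] = (2.1340,-3.0000,0.0000)
J_ω[:, 0] = z_0
entry J[0][0] = 2.1340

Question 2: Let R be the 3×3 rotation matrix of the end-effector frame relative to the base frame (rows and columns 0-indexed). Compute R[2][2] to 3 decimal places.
End-effector z-axis (col 2 of R) = (-0.0000,0.5000,-0.8660)
R[2][2] = -0.8660

-0.866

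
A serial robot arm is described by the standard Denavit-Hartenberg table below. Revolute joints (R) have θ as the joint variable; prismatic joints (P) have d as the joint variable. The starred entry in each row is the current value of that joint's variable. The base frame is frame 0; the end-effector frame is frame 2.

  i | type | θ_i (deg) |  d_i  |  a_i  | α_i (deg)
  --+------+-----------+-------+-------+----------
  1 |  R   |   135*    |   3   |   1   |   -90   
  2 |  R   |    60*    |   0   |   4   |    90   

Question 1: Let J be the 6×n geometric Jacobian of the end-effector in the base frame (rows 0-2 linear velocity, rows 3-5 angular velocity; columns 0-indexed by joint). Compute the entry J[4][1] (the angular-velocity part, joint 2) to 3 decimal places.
-0.707

axis z_1 = (-0.7071,-0.7071,0.0000); lever o_n−o_1 = (-1.4142,1.4142,-3.4641)
cross product → J_v[:, 1] = (2.4495,-2.4495,-2.0000)
J_ω[:, 1] = z_1
entry J[4][1] = -0.7071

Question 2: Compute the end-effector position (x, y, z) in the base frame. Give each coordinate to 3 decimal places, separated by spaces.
-2.121 2.121 -0.464

after link 1: o_1 = (-0.7071, 0.7071, 3.0000)
after link 2: o_2 = (-2.1213, 2.1213, -0.4641)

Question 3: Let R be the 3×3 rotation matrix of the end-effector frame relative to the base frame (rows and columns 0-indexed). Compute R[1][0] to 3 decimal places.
0.354

End-effector x-axis (col 0 of R) = (-0.3536,0.3536,-0.8660)
R[1][0] = 0.3536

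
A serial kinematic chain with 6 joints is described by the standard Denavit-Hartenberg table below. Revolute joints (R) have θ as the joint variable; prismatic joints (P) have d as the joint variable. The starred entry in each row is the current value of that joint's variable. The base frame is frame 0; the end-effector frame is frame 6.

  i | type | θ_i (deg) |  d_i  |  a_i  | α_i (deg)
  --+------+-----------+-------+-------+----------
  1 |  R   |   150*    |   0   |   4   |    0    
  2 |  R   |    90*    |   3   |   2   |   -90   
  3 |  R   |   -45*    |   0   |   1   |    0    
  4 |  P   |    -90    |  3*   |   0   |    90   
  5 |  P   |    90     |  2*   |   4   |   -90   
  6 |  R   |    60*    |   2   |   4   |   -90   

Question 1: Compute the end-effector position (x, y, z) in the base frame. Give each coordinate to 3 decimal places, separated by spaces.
after link 1: o_1 = (-3.4641, 2.0000, 0.0000)
after link 2: o_2 = (-4.4641, 0.2679, 3.0000)
after link 3: o_3 = (-4.8177, -0.3444, 3.7071)
after link 4: o_4 = (-2.2196, -1.8444, 3.7071)
after link 5: o_5 = (1.9516, -2.6197, 2.2929)
after link 6: o_6 = (1.7518, -6.9657, 3.3282)

1.752 -6.966 3.328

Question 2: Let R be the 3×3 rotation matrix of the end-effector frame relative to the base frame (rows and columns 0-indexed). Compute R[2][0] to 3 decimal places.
End-effector x-axis (col 0 of R) = (0.1268,-0.7803,0.6124)
R[2][0] = 0.6124

0.612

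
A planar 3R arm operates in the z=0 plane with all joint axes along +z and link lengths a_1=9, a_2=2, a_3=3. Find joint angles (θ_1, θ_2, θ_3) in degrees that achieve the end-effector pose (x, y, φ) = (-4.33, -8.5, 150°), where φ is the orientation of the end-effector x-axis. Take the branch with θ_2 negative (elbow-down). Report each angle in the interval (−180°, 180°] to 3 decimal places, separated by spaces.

wrist centre = target − a_3·(cos φ, sin φ) = (-1.7319, -10.0000)
cos θ_2 = (102.9996−9²−2²)/(2·9·2) = 0.5000; θ_2 = -60.0008° (elbow-down)
β = atan2(-10.0000,-1.7319) = -99.8257°; ψ = atan2(-1.7321,10.0000) = -9.8265°
θ_1 = β − ψ = -89.9992°
θ_3 = φ − θ_1 − θ_2 = -60.0000° (wrapped to (-180°,180°])

-89.999 -60.001 -60.000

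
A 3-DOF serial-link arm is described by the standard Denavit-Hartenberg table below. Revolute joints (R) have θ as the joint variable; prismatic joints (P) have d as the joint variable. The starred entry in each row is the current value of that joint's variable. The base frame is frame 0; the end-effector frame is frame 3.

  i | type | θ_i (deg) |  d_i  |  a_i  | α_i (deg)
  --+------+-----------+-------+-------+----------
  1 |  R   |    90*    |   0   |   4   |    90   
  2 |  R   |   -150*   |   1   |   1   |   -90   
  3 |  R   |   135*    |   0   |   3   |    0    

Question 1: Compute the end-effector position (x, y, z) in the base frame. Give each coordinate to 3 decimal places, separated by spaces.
after link 1: o_1 = (0.0000, 4.0000, 0.0000)
after link 2: o_2 = (1.0000, 3.1340, -0.5000)
after link 3: o_3 = (-1.1213, 4.9711, 0.5607)

-1.121 4.971 0.561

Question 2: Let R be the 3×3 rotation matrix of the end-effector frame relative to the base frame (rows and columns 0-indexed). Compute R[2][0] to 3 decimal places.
End-effector x-axis (col 0 of R) = (-0.7071,0.6124,0.3536)
R[2][0] = 0.3536

0.354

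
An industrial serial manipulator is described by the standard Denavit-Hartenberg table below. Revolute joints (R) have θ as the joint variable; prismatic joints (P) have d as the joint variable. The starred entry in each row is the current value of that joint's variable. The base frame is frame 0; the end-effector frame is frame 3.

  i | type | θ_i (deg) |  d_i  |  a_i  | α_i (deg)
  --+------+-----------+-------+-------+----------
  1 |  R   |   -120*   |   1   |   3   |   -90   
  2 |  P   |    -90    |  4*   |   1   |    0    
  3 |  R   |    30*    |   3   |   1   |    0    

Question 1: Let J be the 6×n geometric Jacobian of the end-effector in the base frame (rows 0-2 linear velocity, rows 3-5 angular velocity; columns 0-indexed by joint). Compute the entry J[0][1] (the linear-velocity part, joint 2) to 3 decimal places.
prismatic axis z_1 = (0.8660,-0.5000,0.0000)
J_v[:, 1] = z_1; J_ω[:, 1] = (0,0,0)
entry J[0][1] = 0.8660

0.866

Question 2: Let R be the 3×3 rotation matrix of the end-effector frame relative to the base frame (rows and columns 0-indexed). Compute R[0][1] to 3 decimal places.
End-effector y-axis (col 1 of R) = (-0.4330,-0.7500,-0.5000)
R[0][1] = -0.4330

-0.433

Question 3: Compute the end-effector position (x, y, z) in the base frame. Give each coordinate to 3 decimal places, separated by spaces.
4.312 -6.531 2.866

after link 1: o_1 = (-1.5000, -2.5981, 1.0000)
after link 2: o_2 = (1.9641, -4.5981, 2.0000)
after link 3: o_3 = (4.3122, -6.5311, 2.8660)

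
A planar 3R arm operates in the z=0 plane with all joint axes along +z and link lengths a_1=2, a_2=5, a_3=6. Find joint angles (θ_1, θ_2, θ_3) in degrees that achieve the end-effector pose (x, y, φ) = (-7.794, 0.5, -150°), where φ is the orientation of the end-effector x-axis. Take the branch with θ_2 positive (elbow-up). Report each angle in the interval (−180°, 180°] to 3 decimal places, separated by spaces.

29.993 120.004 60.003

wrist centre = target − a_3·(cos φ, sin φ) = (-2.5978, 3.5000)
cos θ_2 = (18.9988−2²−5²)/(2·2·5) = -0.5001; θ_2 = 120.0039° (elbow-up)
β = atan2(3.5000,-2.5978) = 126.5844°; ψ = atan2(4.3300,-0.5003) = 96.5909°
θ_1 = β − ψ = 29.9935°
θ_3 = φ − θ_1 − θ_2 = 60.0026° (wrapped to (-180°,180°])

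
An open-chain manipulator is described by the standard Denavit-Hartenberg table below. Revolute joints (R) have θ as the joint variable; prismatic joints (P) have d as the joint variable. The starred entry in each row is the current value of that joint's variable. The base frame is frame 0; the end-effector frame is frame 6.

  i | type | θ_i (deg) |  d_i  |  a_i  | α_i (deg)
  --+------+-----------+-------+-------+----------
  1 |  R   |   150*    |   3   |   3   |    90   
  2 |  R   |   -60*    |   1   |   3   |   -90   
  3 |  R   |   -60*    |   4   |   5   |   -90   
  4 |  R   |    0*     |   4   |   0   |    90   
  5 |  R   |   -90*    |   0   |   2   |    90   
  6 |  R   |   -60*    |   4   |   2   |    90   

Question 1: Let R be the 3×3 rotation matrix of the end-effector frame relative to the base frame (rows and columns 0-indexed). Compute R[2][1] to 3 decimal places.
0.433

End-effector y-axis (col 1 of R) = (-0.2165,-0.8750,0.4330)
R[2][1] = 0.4330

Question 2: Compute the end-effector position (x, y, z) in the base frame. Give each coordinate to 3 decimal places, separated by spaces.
-5.507 4.757 0.353

after link 1: o_1 = (-2.5981, 1.5000, 3.0000)
after link 2: o_2 = (-3.3971, 3.1160, 0.4019)
after link 3: o_3 = (-5.3146, 9.2231, 0.2369)
after link 4: o_4 = (-7.8146, 8.3571, -2.7631)
after link 5: o_5 = (-6.5646, 8.7901, -1.2631)
after link 6: o_6 = (-5.5066, 4.7566, 0.3529)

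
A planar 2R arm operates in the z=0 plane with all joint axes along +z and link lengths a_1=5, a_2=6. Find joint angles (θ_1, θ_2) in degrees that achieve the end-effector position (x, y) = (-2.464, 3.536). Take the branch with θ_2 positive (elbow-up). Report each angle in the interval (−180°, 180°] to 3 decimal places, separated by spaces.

cos θ_2 = (18.5746−5²−6²)/(2·5·6) = -0.7071; θ_2 = 134.9987° (elbow-up)
β = atan2(3.5360,-2.4640) = 124.8700°; ψ = atan2(4.2427,0.7575) = 79.8776°
θ_1 = β − ψ = 44.9924°

44.992 134.999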